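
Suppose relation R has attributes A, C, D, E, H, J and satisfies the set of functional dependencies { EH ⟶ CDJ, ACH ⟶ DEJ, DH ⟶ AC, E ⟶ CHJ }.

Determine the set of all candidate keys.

{E}, {D, H}, {A, C, H}

{E}⁺: E→CHJ adds C, H, J; EH→CDJ adds D; DH→AC adds A → {A, C, D, E, H, J}.
{D, H}⁺: DH→AC adds A, C; ACH→DEJ adds E, J → {A, C, D, E, H, J}. Minimal: {H}⁺ = {H}; {D}⁺ = {D} — none reach the full schema.
{A, C, H}⁺: ACH→DEJ adds D, E, J → {A, C, D, E, H, J}. Minimal: {C, H}⁺ = {C, H}; {A, H}⁺ = {A, H}; {A, C}⁺ = {A, C} — none reach the full schema.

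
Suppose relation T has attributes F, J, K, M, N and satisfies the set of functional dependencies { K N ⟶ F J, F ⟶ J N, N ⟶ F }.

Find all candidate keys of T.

Attributes K, M never appear on any right-hand side, so every candidate key must contain {K, M}.
{K, M}⁺ = {K, M}, which is not all of the schema, so we must add further attributes.
{F, K, M}⁺: F→JN adds J, N → {F, J, K, M, N}. Minimal: {K, M}⁺ = {K, M}; {F, M}⁺ = {F, J, M, N}; {F, K}⁺ = {F, J, K, N} — none reach the full schema.
{K, M, N}⁺: KN→FJ adds F, J → {F, J, K, M, N}. Minimal: {M, N}⁺ = {F, J, M, N}; {K, N}⁺ = {F, J, K, N}; {K, M}⁺ = {K, M} — none reach the full schema.
Any other superkey contains one of these as a subset, so there are no further candidate keys.

(F, K, M), (K, M, N)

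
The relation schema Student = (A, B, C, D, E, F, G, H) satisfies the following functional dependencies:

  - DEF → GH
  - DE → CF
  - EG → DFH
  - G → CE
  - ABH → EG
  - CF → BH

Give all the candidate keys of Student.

{A, G}, {A, B, H}, {A, C, F}, {A, D, E}

{A, G}⁺: G→CE adds C, E; EG→DFH adds D, F, H; CF→BH adds B → {A, B, C, D, E, F, G, H}.
{A, B, H}⁺: ABH→EG adds E, G; EG→DFH adds D, F; G→CE adds C → {A, B, C, D, E, F, G, H}.
{A, C, F}⁺: CF→BH adds B, H; ABH→EG adds E, G; EG→DFH adds D → {A, B, C, D, E, F, G, H}.
{A, D, E}⁺: DE→CF adds C, F; CF→BH adds B, H; DEF→GH adds G → {A, B, C, D, E, F, G, H}.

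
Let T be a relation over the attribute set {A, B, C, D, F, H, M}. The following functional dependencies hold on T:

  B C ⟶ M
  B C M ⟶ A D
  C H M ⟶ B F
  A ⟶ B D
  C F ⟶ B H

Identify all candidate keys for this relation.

CF, ACH, BCH, CHM

Attribute C never appears on the right-hand side of any dependency, so C must belong to every candidate key.
{C}⁺ = {C}, which is not all of the schema, so we must add further attributes.
{C, F}⁺: CF→BH adds B, H; BC→M adds M; BCM→AD adds A, D → {A, B, C, D, F, H, M}. Minimal: {F}⁺ = {F}; {C}⁺ = {C} — none reach the full schema.
{A, C, H}⁺: A→BD adds B, D; BC→M adds M; CHM→BF adds F → {A, B, C, D, F, H, M}. Minimal: {C, H}⁺ = {C, H}; {A, H}⁺ = {A, B, D, H}; {A, C}⁺ = {A, B, C, D, M} — none reach the full schema.
{B, C, H}⁺: BC→M adds M; BCM→AD adds A, D; CHM→BF adds F → {A, B, C, D, F, H, M}. Minimal: {C, H}⁺ = {C, H}; {B, H}⁺ = {B, H}; {B, C}⁺ = {A, B, C, D, M} — none reach the full schema.
{C, H, M}⁺: CHM→BF adds B, F; BCM→AD adds A, D → {A, B, C, D, F, H, M}. Minimal: {H, M}⁺ = {H, M}; {C, M}⁺ = {C, M}; {C, H}⁺ = {C, H} — none reach the full schema.
Any other superkey contains one of these as a subset, so there are no further candidate keys.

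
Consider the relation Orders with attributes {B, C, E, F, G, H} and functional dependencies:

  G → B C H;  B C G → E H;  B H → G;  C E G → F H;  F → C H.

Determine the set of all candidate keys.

{G}⁺: G→BCH adds B, C, H; BCG→EH adds E; CEG→FH adds F → {B, C, E, F, G, H}.
{B, F}⁺: F→CH adds C, H; BH→G adds G; BCG→EH adds E → {B, C, E, F, G, H}. Minimal: {F}⁺ = {C, F, H}; {B}⁺ = {B} — none reach the full schema.
{B, H}⁺: BH→G adds G; G→BCH adds C; BCG→EH adds E; CEG→FH adds F → {B, C, E, F, G, H}. Minimal: {H}⁺ = {H}; {B}⁺ = {B} — none reach the full schema.

(G); (B, F); (B, H)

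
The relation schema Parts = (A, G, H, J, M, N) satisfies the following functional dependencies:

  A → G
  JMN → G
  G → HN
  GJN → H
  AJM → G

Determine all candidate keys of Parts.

{A, J, M}⁺: A→G adds G; G→HN adds H, N → {A, G, H, J, M, N}. Minimal: {J, M}⁺ = {J, M}; {A, M}⁺ = {A, G, H, M, N}; {A, J}⁺ = {A, G, H, J, N} — none reach the full schema.
No other minimal superkey exists.

AJM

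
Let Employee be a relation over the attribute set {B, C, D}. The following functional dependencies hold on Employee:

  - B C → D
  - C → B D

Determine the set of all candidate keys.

{C}⁺: C→BD adds B, D → {B, C, D}.

{C}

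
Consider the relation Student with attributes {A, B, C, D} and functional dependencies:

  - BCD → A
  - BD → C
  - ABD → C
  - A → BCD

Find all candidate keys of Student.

{A}⁺: A→BCD adds B, C, D → {A, B, C, D}.
{B, D}⁺: BD→C adds C; BCD→A adds A → {A, B, C, D}. Minimal: {D}⁺ = {D}; {B}⁺ = {B} — none reach the full schema.
Any other superkey contains one of these as a subset, so there are no further candidate keys.

(A), (B, D)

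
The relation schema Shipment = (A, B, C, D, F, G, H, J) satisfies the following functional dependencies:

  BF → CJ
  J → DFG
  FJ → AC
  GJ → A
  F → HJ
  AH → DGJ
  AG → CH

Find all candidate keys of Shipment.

BF, BJ, ABG, ABH

Attribute B never appears on the right-hand side of any dependency, so B must belong to every candidate key.
{B}⁺ = {B}, which is not all of the schema, so we must add further attributes.
{B, F}⁺: BF→CJ adds C, J; J→DFG adds D, G; FJ→AC adds A; F→HJ adds H → {A, B, C, D, F, G, H, J}. Minimal: {F}⁺ = {A, C, D, F, G, H, J}; {B}⁺ = {B} — none reach the full schema.
{B, J}⁺: J→DFG adds D, F, G; FJ→AC adds A, C; F→HJ adds H → {A, B, C, D, F, G, H, J}. Minimal: {J}⁺ = {A, C, D, F, G, H, J}; {B}⁺ = {B} — none reach the full schema.
{A, B, G}⁺: AG→CH adds C, H; AH→DGJ adds D, J; J→DFG adds F → {A, B, C, D, F, G, H, J}. Minimal: {B, G}⁺ = {B, G}; {A, G}⁺ = {A, C, D, F, G, H, J}; {A, B}⁺ = {A, B} — none reach the full schema.
{A, B, H}⁺: AH→DGJ adds D, G, J; AG→CH adds C; J→DFG adds F → {A, B, C, D, F, G, H, J}. Minimal: {B, H}⁺ = {B, H}; {A, H}⁺ = {A, C, D, F, G, H, J}; {A, B}⁺ = {A, B} — none reach the full schema.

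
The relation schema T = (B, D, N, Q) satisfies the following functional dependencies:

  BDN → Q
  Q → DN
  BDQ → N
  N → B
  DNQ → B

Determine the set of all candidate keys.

(Q), (D, N)

{Q}⁺: Q→DN adds D, N; N→B adds B → {B, D, N, Q}.
{D, N}⁺: N→B adds B; BDN→Q adds Q → {B, D, N, Q}.
Any other superkey contains one of these as a subset, so there are no further candidate keys.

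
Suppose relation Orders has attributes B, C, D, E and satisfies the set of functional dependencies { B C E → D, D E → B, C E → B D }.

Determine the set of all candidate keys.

{C, E}⁺: CE→BD adds B, D → {B, C, D, E}. Minimal: {E}⁺ = {E}; {C}⁺ = {C} — none reach the full schema.
No other minimal superkey exists.

{C, E}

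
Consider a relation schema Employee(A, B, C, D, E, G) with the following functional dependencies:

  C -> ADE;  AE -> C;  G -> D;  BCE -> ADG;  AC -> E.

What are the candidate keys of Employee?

{B, C}, {A, B, E}

Attribute B never appears on the right-hand side of any dependency, so B must belong to every candidate key.
{B}⁺ = {B}, which is not all of the schema, so we must add further attributes.
{B, C}⁺: C→ADE adds A, D, E; BCE→ADG adds G → {A, B, C, D, E, G}. Minimal: {C}⁺ = {A, C, D, E}; {B}⁺ = {B} — none reach the full schema.
{A, B, E}⁺: AE→C adds C; BCE→ADG adds D, G → {A, B, C, D, E, G}. Minimal: {B, E}⁺ = {B, E}; {A, E}⁺ = {A, C, D, E}; {A, B}⁺ = {A, B} — none reach the full schema.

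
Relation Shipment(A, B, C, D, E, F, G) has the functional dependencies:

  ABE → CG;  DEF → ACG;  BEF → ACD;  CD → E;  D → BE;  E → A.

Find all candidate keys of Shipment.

(D, F), (B, E, F)

Attribute F never appears on the right-hand side of any dependency, so F must belong to every candidate key.
{F}⁺ = {F}, which is not all of the schema, so we must add further attributes.
{D, F}⁺: D→BE adds B, E; E→A adds A; ABE→CG adds C, G → {A, B, C, D, E, F, G}.
{B, E, F}⁺: BEF→ACD adds A, C, D; ABE→CG adds G → {A, B, C, D, E, F, G}.
Any other superkey contains one of these as a subset, so there are no further candidate keys.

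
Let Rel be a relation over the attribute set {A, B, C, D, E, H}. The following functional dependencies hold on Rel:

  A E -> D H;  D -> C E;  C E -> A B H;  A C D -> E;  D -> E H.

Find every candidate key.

(D), (A, E), (C, E)

{D}⁺: D→CE adds C, E; CE→ABH adds A, B, H → {A, B, C, D, E, H}.
{A, E}⁺: AE→DH adds D, H; D→CE adds C; CE→ABH adds B → {A, B, C, D, E, H}.
{C, E}⁺: CE→ABH adds A, B, H; AE→DH adds D → {A, B, C, D, E, H}.
Any other superkey contains one of these as a subset, so there are no further candidate keys.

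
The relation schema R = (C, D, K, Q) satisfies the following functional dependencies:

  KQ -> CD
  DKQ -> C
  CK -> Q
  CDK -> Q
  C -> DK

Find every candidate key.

C; KQ

{C}⁺: C→DK adds D, K; CK→Q adds Q → {C, D, K, Q}.
{K, Q}⁺: KQ→CD adds C, D → {C, D, K, Q}.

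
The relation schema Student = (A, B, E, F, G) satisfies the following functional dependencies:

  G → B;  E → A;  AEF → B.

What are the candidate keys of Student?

Attributes E, F, G never appear on any right-hand side, so every candidate key must contain {E, F, G}.
{E, F, G}⁺ = {A, B, E, F, G}, which is all of the schema, so {E, F, G} is the only candidate key.

{E, F, G}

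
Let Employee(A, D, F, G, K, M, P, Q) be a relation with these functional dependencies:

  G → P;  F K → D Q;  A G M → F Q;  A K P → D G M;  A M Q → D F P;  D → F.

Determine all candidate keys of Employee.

(A, G, K), (A, K, P), (A, D, K, M), (A, F, K, M), (A, K, M, Q)

Attributes A, K never appear on any right-hand side, so every candidate key must contain {A, K}.
{A, K}⁺ = {A, K}, which is not all of the schema, so we must add further attributes.
{A, G, K}⁺: G→P adds P; AKP→DGM adds D, M; D→F adds F; FK→DQ adds Q → {A, D, F, G, K, M, P, Q}. Minimal: {G, K}⁺ = {G, K, P}; {A, K}⁺ = {A, K}; {A, G}⁺ = {A, G, P} — none reach the full schema.
{A, K, P}⁺: AKP→DGM adds D, G, M; D→F adds F; FK→DQ adds Q → {A, D, F, G, K, M, P, Q}. Minimal: {K, P}⁺ = {K, P}; {A, P}⁺ = {A, P}; {A, K}⁺ = {A, K} — none reach the full schema.
{A, D, K, M}⁺: D→F adds F; FK→DQ adds Q; AMQ→DFP adds P; AKP→DGM adds G → {A, D, F, G, K, M, P, Q}. Minimal: {D, K, M}⁺ = {D, F, K, M, Q}; {A, K, M}⁺ = {A, K, M}; {A, D, M}⁺ = {A, D, F, M}; … — none reach the full schema.
{A, F, K, M}⁺: FK→DQ adds D, Q; AMQ→DFP adds P; AKP→DGM adds G → {A, D, F, G, K, M, P, Q}. Minimal: {F, K, M}⁺ = {D, F, K, M, Q}; {A, K, M}⁺ = {A, K, M}; {A, F, M}⁺ = {A, F, M}; … — none reach the full schema.
{A, K, M, Q}⁺: AMQ→DFP adds D, F, P; AKP→DGM adds G → {A, D, F, G, K, M, P, Q}. Minimal: {K, M, Q}⁺ = {K, M, Q}; {A, M, Q}⁺ = {A, D, F, M, P, Q}; {A, K, Q}⁺ = {A, K, Q}; … — none reach the full schema.
Any other superkey contains one of these as a subset, so there are no further candidate keys.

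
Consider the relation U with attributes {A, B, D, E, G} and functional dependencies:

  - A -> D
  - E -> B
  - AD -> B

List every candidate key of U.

(A, E, G)

Attributes A, E, G never appear on any right-hand side, so every candidate key must contain {A, E, G}.
{A, E, G}⁺ = {A, B, D, E, G}, which is all of the schema, so {A, E, G} is the only candidate key.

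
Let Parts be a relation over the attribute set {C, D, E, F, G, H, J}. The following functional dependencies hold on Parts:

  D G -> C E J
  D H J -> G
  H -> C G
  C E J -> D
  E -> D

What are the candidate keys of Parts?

Attributes F, H never appear on any right-hand side, so every candidate key must contain {F, H}.
{F, H}⁺ = {C, F, G, H}, which is not all of the schema, so we must add further attributes.
{D, F, H}⁺: H→CG adds C, G; DG→CEJ adds E, J → {C, D, E, F, G, H, J}. Minimal: {F, H}⁺ = {C, F, G, H}; {D, H}⁺ = {C, D, E, G, H, J}; {D, F}⁺ = {D, F} — none reach the full schema.
{E, F, H}⁺: H→CG adds C, G; E→D adds D; DG→CEJ adds J → {C, D, E, F, G, H, J}. Minimal: {F, H}⁺ = {C, F, G, H}; {E, H}⁺ = {C, D, E, G, H, J}; {E, F}⁺ = {D, E, F} — none reach the full schema.
Any other superkey contains one of these as a subset, so there are no further candidate keys.

(D, F, H), (E, F, H)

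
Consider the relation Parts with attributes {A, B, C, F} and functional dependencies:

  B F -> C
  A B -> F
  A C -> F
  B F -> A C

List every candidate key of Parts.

{A, B}; {B, F}

Attribute B never appears on the right-hand side of any dependency, so B must belong to every candidate key.
{B}⁺ = {B}, which is not all of the schema, so we must add further attributes.
{A, B}⁺: AB→F adds F; BF→AC adds C → {A, B, C, F}. Minimal: {B}⁺ = {B}; {A}⁺ = {A} — none reach the full schema.
{B, F}⁺: BF→C adds C; BF→AC adds A → {A, B, C, F}. Minimal: {F}⁺ = {F}; {B}⁺ = {B} — none reach the full schema.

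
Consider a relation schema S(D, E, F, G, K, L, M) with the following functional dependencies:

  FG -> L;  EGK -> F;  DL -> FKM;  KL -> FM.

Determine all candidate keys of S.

Attributes D, E, G never appear on any right-hand side, so every candidate key must contain {D, E, G}.
{D, E, G}⁺ = {D, E, G}, which is not all of the schema, so we must add further attributes.
{D, E, F, G}⁺: FG→L adds L; DL→FKM adds K, M → {D, E, F, G, K, L, M}.
{D, E, G, K}⁺: EGK→F adds F; FG→L adds L; DL→FKM adds M → {D, E, F, G, K, L, M}.
{D, E, G, L}⁺: DL→FKM adds F, K, M → {D, E, F, G, K, L, M}.

{D, E, F, G}; {D, E, G, K}; {D, E, G, L}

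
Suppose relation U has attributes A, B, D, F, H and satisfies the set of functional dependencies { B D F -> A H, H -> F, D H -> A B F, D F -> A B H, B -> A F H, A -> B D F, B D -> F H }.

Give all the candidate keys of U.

{A}, {B}, {D, F}, {D, H}

{A}⁺: A→BDF adds B, D, F; BD→FH adds H → {A, B, D, F, H}.
{B}⁺: B→AFH adds A, F, H; A→BDF adds D → {A, B, D, F, H}.
{D, F}⁺: DF→ABH adds A, B, H → {A, B, D, F, H}. Minimal: {F}⁺ = {F}; {D}⁺ = {D} — none reach the full schema.
{D, H}⁺: H→F adds F; DH→ABF adds A, B → {A, B, D, F, H}. Minimal: {H}⁺ = {F, H}; {D}⁺ = {D} — none reach the full schema.
Any other superkey contains one of these as a subset, so there are no further candidate keys.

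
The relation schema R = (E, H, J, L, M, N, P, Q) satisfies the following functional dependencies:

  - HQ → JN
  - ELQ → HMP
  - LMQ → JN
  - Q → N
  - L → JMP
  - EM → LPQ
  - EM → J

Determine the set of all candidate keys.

{E, L}, {E, M}

Attribute E never appears on the right-hand side of any dependency, so E must belong to every candidate key.
{E}⁺ = {E}, which is not all of the schema, so we must add further attributes.
{E, L}⁺: L→JMP adds J, M, P; EM→LPQ adds Q; ELQ→HMP adds H; LMQ→JN adds N → {E, H, J, L, M, N, P, Q}. Minimal: {L}⁺ = {J, L, M, P}; {E}⁺ = {E} — none reach the full schema.
{E, M}⁺: EM→LPQ adds L, P, Q; EM→J adds J; ELQ→HMP adds H; LMQ→JN adds N → {E, H, J, L, M, N, P, Q}. Minimal: {M}⁺ = {M}; {E}⁺ = {E} — none reach the full schema.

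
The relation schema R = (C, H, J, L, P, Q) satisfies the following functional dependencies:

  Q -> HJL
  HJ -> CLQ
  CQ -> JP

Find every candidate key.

{Q}; {H, J}

{Q}⁺: Q→HJL adds H, J, L; HJ→CLQ adds C; CQ→JP adds P → {C, H, J, L, P, Q}.
{H, J}⁺: HJ→CLQ adds C, L, Q; CQ→JP adds P → {C, H, J, L, P, Q}. Minimal: {J}⁺ = {J}; {H}⁺ = {H} — none reach the full schema.
Any other superkey contains one of these as a subset, so there are no further candidate keys.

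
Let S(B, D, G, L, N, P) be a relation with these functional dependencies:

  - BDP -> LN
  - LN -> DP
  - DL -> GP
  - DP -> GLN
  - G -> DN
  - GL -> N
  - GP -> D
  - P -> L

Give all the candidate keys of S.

BDL, BDP, BGL, BGP, BLN, BNP

Attribute B never appears on the right-hand side of any dependency, so B must belong to every candidate key.
{B}⁺ = {B}, which is not all of the schema, so we must add further attributes.
{B, D, L}⁺: DL→GP adds G, P; DP→GLN adds N → {B, D, G, L, N, P}. Minimal: {D, L}⁺ = {D, G, L, N, P}; {B, L}⁺ = {B, L}; {B, D}⁺ = {B, D} — none reach the full schema.
{B, D, P}⁺: BDP→LN adds L, N; DL→GP adds G → {B, D, G, L, N, P}. Minimal: {D, P}⁺ = {D, G, L, N, P}; {B, P}⁺ = {B, L, P}; {B, D}⁺ = {B, D} — none reach the full schema.
{B, G, L}⁺: G→DN adds D, N; LN→DP adds P → {B, D, G, L, N, P}. Minimal: {G, L}⁺ = {D, G, L, N, P}; {B, L}⁺ = {B, L}; {B, G}⁺ = {B, D, G, N} — none reach the full schema.
{B, G, P}⁺: G→DN adds D, N; P→L adds L → {B, D, G, L, N, P}. Minimal: {G, P}⁺ = {D, G, L, N, P}; {B, P}⁺ = {B, L, P}; {B, G}⁺ = {B, D, G, N} — none reach the full schema.
{B, L, N}⁺: LN→DP adds D, P; DL→GP adds G → {B, D, G, L, N, P}. Minimal: {L, N}⁺ = {D, G, L, N, P}; {B, N}⁺ = {B, N}; {B, L}⁺ = {B, L} — none reach the full schema.
{B, N, P}⁺: P→L adds L; LN→DP adds D; DL→GP adds G → {B, D, G, L, N, P}. Minimal: {N, P}⁺ = {D, G, L, N, P}; {B, P}⁺ = {B, L, P}; {B, N}⁺ = {B, N} — none reach the full schema.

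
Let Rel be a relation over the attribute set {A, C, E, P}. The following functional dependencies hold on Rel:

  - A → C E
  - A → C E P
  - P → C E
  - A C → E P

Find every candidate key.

Attribute A never appears on the right-hand side of any dependency, so A must belong to every candidate key.
{A}⁺ = {A, C, E, P}, which is all of the schema, so {A} is the only candidate key.

{A}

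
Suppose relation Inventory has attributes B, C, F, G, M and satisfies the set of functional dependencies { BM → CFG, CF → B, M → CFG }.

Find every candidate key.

Attribute M never appears on the right-hand side of any dependency, so M must belong to every candidate key.
{M}⁺ = {B, C, F, G, M}, which is all of the schema, so {M} is the only candidate key.

(M)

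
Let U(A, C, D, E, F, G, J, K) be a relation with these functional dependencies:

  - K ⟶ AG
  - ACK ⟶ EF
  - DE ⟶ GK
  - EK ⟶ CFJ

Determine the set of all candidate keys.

Attribute D never appears on the right-hand side of any dependency, so D must belong to every candidate key.
{D}⁺ = {D}, which is not all of the schema, so we must add further attributes.
{D, E}⁺: DE→GK adds G, K; EK→CFJ adds C, F, J; K→AG adds A → {A, C, D, E, F, G, J, K}. Minimal: {E}⁺ = {E}; {D}⁺ = {D} — none reach the full schema.
{C, D, K}⁺: K→AG adds A, G; ACK→EF adds E, F; EK→CFJ adds J → {A, C, D, E, F, G, J, K}. Minimal: {D, K}⁺ = {A, D, G, K}; {C, K}⁺ = {A, C, E, F, G, J, K}; {C, D}⁺ = {C, D} — none reach the full schema.
Any other superkey contains one of these as a subset, so there are no further candidate keys.

{D, E}; {C, D, K}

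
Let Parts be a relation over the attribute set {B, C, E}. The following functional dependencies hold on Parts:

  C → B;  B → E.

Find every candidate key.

{C}

Attribute C never appears on the right-hand side of any dependency, so C must belong to every candidate key.
{C}⁺ = {B, C, E}, which is all of the schema, so {C} is the only candidate key.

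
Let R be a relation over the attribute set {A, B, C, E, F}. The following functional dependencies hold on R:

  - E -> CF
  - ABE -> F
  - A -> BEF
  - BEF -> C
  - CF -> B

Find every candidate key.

{A}⁺: A→BEF adds B, E, F; BEF→C adds C → {A, B, C, E, F}.

A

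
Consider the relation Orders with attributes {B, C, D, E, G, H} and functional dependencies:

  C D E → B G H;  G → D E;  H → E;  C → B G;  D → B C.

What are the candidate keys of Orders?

{C}⁺: C→BG adds B, G; G→DE adds D, E; CDE→BGH adds H → {B, C, D, E, G, H}.
{D}⁺: D→BC adds B, C; C→BG adds G; G→DE adds E; CDE→BGH adds H → {B, C, D, E, G, H}.
{G}⁺: G→DE adds D, E; D→BC adds B, C; CDE→BGH adds H → {B, C, D, E, G, H}.
Any other superkey contains one of these as a subset, so there are no further candidate keys.

(C); (D); (G)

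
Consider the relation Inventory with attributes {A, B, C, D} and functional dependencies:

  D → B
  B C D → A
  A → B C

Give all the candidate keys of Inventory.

(A, D), (C, D)

Attribute D never appears on the right-hand side of any dependency, so D must belong to every candidate key.
{D}⁺ = {B, D}, which is not all of the schema, so we must add further attributes.
{A, D}⁺: D→B adds B; A→BC adds C → {A, B, C, D}. Minimal: {D}⁺ = {B, D}; {A}⁺ = {A, B, C} — none reach the full schema.
{C, D}⁺: D→B adds B; BCD→A adds A → {A, B, C, D}. Minimal: {D}⁺ = {B, D}; {C}⁺ = {C} — none reach the full schema.
Any other superkey contains one of these as a subset, so there are no further candidate keys.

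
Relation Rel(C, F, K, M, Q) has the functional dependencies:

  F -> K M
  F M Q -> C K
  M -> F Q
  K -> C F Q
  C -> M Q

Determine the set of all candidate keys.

{C}⁺: C→MQ adds M, Q; M→FQ adds F; F→KM adds K → {C, F, K, M, Q}.
{F}⁺: F→KM adds K, M; M→FQ adds Q; K→CFQ adds C → {C, F, K, M, Q}.
{K}⁺: K→CFQ adds C, F, Q; C→MQ adds M → {C, F, K, M, Q}.
{M}⁺: M→FQ adds F, Q; F→KM adds K; FMQ→CK adds C → {C, F, K, M, Q}.
Any other superkey contains one of these as a subset, so there are no further candidate keys.

C, F, K, M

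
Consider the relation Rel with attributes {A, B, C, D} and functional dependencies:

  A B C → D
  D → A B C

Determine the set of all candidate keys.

D; ABC

{D}⁺: D→ABC adds A, B, C → {A, B, C, D}.
{A, B, C}⁺: ABC→D adds D → {A, B, C, D}.
Any other superkey contains one of these as a subset, so there are no further candidate keys.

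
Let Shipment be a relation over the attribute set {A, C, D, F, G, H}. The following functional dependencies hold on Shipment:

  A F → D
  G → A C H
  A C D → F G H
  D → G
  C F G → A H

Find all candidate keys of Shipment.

{D}; {A, F}; {F, G}

{D}⁺: D→G adds G; G→ACH adds A, C, H; ACD→FGH adds F → {A, C, D, F, G, H}.
{A, F}⁺: AF→D adds D; D→G adds G; G→ACH adds C, H → {A, C, D, F, G, H}. Minimal: {F}⁺ = {F}; {A}⁺ = {A} — none reach the full schema.
{F, G}⁺: G→ACH adds A, C, H; AF→D adds D → {A, C, D, F, G, H}. Minimal: {G}⁺ = {A, C, G, H}; {F}⁺ = {F} — none reach the full schema.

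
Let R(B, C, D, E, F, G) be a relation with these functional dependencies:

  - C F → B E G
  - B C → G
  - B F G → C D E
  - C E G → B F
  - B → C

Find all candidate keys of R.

{B, E}, {B, F}, {C, F}, {C, E, G}

{B, E}⁺: B→C adds C; BC→G adds G; CEG→BF adds F; BFG→CDE adds D → {B, C, D, E, F, G}. Minimal: {E}⁺ = {E}; {B}⁺ = {B, C, G} — none reach the full schema.
{B, F}⁺: B→C adds C; CF→BEG adds E, G; BFG→CDE adds D → {B, C, D, E, F, G}. Minimal: {F}⁺ = {F}; {B}⁺ = {B, C, G} — none reach the full schema.
{C, F}⁺: CF→BEG adds B, E, G; BFG→CDE adds D → {B, C, D, E, F, G}. Minimal: {F}⁺ = {F}; {C}⁺ = {C} — none reach the full schema.
{C, E, G}⁺: CEG→BF adds B, F; BFG→CDE adds D → {B, C, D, E, F, G}. Minimal: {E, G}⁺ = {E, G}; {C, G}⁺ = {C, G}; {C, E}⁺ = {C, E} — none reach the full schema.
Any other superkey contains one of these as a subset, so there are no further candidate keys.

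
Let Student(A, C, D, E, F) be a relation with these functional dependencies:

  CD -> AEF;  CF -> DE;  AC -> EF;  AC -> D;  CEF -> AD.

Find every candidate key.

{A, C}; {C, D}; {C, F}

Attribute C never appears on the right-hand side of any dependency, so C must belong to every candidate key.
{C}⁺ = {C}, which is not all of the schema, so we must add further attributes.
{A, C}⁺: AC→EF adds E, F; AC→D adds D → {A, C, D, E, F}. Minimal: {C}⁺ = {C}; {A}⁺ = {A} — none reach the full schema.
{C, D}⁺: CD→AEF adds A, E, F → {A, C, D, E, F}. Minimal: {D}⁺ = {D}; {C}⁺ = {C} — none reach the full schema.
{C, F}⁺: CF→DE adds D, E; CEF→AD adds A → {A, C, D, E, F}. Minimal: {F}⁺ = {F}; {C}⁺ = {C} — none reach the full schema.
Any other superkey contains one of these as a subset, so there are no further candidate keys.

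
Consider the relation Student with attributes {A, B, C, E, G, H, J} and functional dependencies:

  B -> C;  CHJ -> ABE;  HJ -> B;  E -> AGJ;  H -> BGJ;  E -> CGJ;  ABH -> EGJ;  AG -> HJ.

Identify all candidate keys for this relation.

{E}; {H}; {A, G}

{E}⁺: E→AGJ adds A, G, J; E→CGJ adds C; AG→HJ adds H; CHJ→ABE adds B → {A, B, C, E, G, H, J}.
{H}⁺: H→BGJ adds B, G, J; B→C adds C; CHJ→ABE adds A, E → {A, B, C, E, G, H, J}.
{A, G}⁺: AG→HJ adds H, J; HJ→B adds B; ABH→EGJ adds E; B→C adds C → {A, B, C, E, G, H, J}. Minimal: {G}⁺ = {G}; {A}⁺ = {A} — none reach the full schema.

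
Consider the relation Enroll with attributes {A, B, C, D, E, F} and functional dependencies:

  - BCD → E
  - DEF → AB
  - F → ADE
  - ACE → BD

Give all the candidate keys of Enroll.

(C, F)

Attributes C, F never appear on any right-hand side, so every candidate key must contain {C, F}.
{C, F}⁺ = {A, B, C, D, E, F}, which is all of the schema, so {C, F} is the only candidate key.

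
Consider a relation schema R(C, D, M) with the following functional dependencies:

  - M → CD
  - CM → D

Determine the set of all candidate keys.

M

Attribute M never appears on the right-hand side of any dependency, so M must belong to every candidate key.
{M}⁺ = {C, D, M}, which is all of the schema, so {M} is the only candidate key.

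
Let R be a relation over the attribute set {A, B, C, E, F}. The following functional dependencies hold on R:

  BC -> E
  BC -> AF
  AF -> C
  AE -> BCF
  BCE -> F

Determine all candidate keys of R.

{A, E}⁺: AE→BCF adds B, C, F → {A, B, C, E, F}.
{B, C}⁺: BC→E adds E; BC→AF adds A, F → {A, B, C, E, F}.
{A, B, F}⁺: AF→C adds C; BC→E adds E → {A, B, C, E, F}.
Any other superkey contains one of these as a subset, so there are no further candidate keys.

{A, E}; {B, C}; {A, B, F}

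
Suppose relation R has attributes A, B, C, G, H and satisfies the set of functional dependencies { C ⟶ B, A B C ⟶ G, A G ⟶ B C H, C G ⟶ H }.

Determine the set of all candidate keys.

(A, C), (A, G)

Attribute A never appears on the right-hand side of any dependency, so A must belong to every candidate key.
{A}⁺ = {A}, which is not all of the schema, so we must add further attributes.
{A, C}⁺: C→B adds B; ABC→G adds G; AG→BCH adds H → {A, B, C, G, H}. Minimal: {C}⁺ = {B, C}; {A}⁺ = {A} — none reach the full schema.
{A, G}⁺: AG→BCH adds B, C, H → {A, B, C, G, H}. Minimal: {G}⁺ = {G}; {A}⁺ = {A} — none reach the full schema.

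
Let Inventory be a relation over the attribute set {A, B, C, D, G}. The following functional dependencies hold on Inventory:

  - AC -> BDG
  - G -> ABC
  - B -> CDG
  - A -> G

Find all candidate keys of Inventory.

A, B, G

{A}⁺: A→G adds G; G→ABC adds B, C; B→CDG adds D → {A, B, C, D, G}.
{B}⁺: B→CDG adds C, D, G; G→ABC adds A → {A, B, C, D, G}.
{G}⁺: G→ABC adds A, B, C; B→CDG adds D → {A, B, C, D, G}.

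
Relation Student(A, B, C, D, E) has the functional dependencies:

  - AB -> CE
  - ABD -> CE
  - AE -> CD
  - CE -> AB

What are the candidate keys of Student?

{A, B}⁺: AB→CE adds C, E; AE→CD adds D → {A, B, C, D, E}.
{A, E}⁺: AE→CD adds C, D; CE→AB adds B → {A, B, C, D, E}.
{C, E}⁺: CE→AB adds A, B; AE→CD adds D → {A, B, C, D, E}.
Any other superkey contains one of these as a subset, so there are no further candidate keys.

AB, AE, CE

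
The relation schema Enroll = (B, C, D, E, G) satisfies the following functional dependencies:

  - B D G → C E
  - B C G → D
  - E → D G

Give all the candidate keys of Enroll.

Attribute B never appears on the right-hand side of any dependency, so B must belong to every candidate key.
{B}⁺ = {B}, which is not all of the schema, so we must add further attributes.
{B, E}⁺: E→DG adds D, G; BDG→CE adds C → {B, C, D, E, G}.
{B, C, G}⁺: BCG→D adds D; BDG→CE adds E → {B, C, D, E, G}.
{B, D, G}⁺: BDG→CE adds C, E → {B, C, D, E, G}.

(B, E), (B, C, G), (B, D, G)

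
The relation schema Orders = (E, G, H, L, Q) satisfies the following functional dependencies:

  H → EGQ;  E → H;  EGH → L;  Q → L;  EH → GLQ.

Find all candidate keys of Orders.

{E}⁺: E→H adds H; EH→GLQ adds G, L, Q → {E, G, H, L, Q}.
{H}⁺: H→EGQ adds E, G, Q; EGH→L adds L → {E, G, H, L, Q}.

{E}, {H}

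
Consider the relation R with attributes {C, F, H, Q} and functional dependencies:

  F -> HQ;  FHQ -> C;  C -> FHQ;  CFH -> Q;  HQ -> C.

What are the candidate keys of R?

(C); (F); (H, Q)

{C}⁺: C→FHQ adds F, H, Q → {C, F, H, Q}.
{F}⁺: F→HQ adds H, Q; FHQ→C adds C → {C, F, H, Q}.
{H, Q}⁺: HQ→C adds C; C→FHQ adds F → {C, F, H, Q}. Minimal: {Q}⁺ = {Q}; {H}⁺ = {H} — none reach the full schema.
Any other superkey contains one of these as a subset, so there are no further candidate keys.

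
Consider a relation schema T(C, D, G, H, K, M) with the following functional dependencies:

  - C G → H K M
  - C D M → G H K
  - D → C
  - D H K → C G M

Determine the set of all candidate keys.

{D, G}⁺: D→C adds C; CG→HKM adds H, K, M → {C, D, G, H, K, M}. Minimal: {G}⁺ = {G}; {D}⁺ = {C, D} — none reach the full schema.
{D, M}⁺: D→C adds C; CDM→GHK adds G, H, K → {C, D, G, H, K, M}. Minimal: {M}⁺ = {M}; {D}⁺ = {C, D} — none reach the full schema.
{D, H, K}⁺: D→C adds C; DHK→CGM adds G, M → {C, D, G, H, K, M}. Minimal: {H, K}⁺ = {H, K}; {D, K}⁺ = {C, D, K}; {D, H}⁺ = {C, D, H} — none reach the full schema.
Any other superkey contains one of these as a subset, so there are no further candidate keys.

{D, G}, {D, M}, {D, H, K}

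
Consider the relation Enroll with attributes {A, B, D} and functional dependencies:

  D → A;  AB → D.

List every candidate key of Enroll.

(A, B), (B, D)

Attribute B never appears on the right-hand side of any dependency, so B must belong to every candidate key.
{B}⁺ = {B}, which is not all of the schema, so we must add further attributes.
{A, B}⁺: AB→D adds D → {A, B, D}. Minimal: {B}⁺ = {B}; {A}⁺ = {A} — none reach the full schema.
{B, D}⁺: D→A adds A → {A, B, D}. Minimal: {D}⁺ = {A, D}; {B}⁺ = {B} — none reach the full schema.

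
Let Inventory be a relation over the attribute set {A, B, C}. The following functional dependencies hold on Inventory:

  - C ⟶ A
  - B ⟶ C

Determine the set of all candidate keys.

{B}

{B}⁺: B→C adds C; C→A adds A → {A, B, C}.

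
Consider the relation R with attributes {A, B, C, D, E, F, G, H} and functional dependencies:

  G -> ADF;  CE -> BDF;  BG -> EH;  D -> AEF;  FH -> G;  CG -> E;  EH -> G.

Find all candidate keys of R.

{C, G}; {C, D, H}; {C, E, H}; {C, F, H}

{C, G}⁺: G→ADF adds A, D, F; D→AEF adds E; CE→BDF adds B; BG→EH adds H → {A, B, C, D, E, F, G, H}. Minimal: {G}⁺ = {A, D, E, F, G}; {C}⁺ = {C} — none reach the full schema.
{C, D, H}⁺: D→AEF adds A, E, F; FH→G adds G; CE→BDF adds B → {A, B, C, D, E, F, G, H}. Minimal: {D, H}⁺ = {A, D, E, F, G, H}; {C, H}⁺ = {C, H}; {C, D}⁺ = {A, B, C, D, E, F} — none reach the full schema.
{C, E, H}⁺: CE→BDF adds B, D, F; D→AEF adds A; FH→G adds G → {A, B, C, D, E, F, G, H}. Minimal: {E, H}⁺ = {A, D, E, F, G, H}; {C, H}⁺ = {C, H}; {C, E}⁺ = {A, B, C, D, E, F} — none reach the full schema.
{C, F, H}⁺: FH→G adds G; CG→E adds E; G→ADF adds A, D; CE→BDF adds B → {A, B, C, D, E, F, G, H}. Minimal: {F, H}⁺ = {A, D, E, F, G, H}; {C, H}⁺ = {C, H}; {C, F}⁺ = {C, F} — none reach the full schema.
Any other superkey contains one of these as a subset, so there are no further candidate keys.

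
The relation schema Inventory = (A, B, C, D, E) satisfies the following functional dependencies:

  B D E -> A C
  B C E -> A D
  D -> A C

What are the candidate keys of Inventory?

Attributes B, E never appear on any right-hand side, so every candidate key must contain {B, E}.
{B, E}⁺ = {B, E}, which is not all of the schema, so we must add further attributes.
{B, C, E}⁺: BCE→AD adds A, D → {A, B, C, D, E}.
{B, D, E}⁺: BDE→AC adds A, C → {A, B, C, D, E}.

{B, C, E}, {B, D, E}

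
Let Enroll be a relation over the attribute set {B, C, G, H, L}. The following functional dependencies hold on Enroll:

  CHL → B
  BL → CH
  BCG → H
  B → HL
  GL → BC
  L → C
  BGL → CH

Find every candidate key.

{B, G}, {G, L}

Attribute G never appears on the right-hand side of any dependency, so G must belong to every candidate key.
{G}⁺ = {G}, which is not all of the schema, so we must add further attributes.
{B, G}⁺: B→HL adds H, L; GL→BC adds C → {B, C, G, H, L}. Minimal: {G}⁺ = {G}; {B}⁺ = {B, C, H, L} — none reach the full schema.
{G, L}⁺: GL→BC adds B, C; BGL→CH adds H → {B, C, G, H, L}. Minimal: {L}⁺ = {C, L}; {G}⁺ = {G} — none reach the full schema.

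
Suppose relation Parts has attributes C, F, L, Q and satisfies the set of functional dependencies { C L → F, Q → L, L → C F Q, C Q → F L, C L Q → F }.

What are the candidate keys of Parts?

{L}⁺: L→CFQ adds C, F, Q → {C, F, L, Q}.
{Q}⁺: Q→L adds L; L→CFQ adds C, F → {C, F, L, Q}.
Any other superkey contains one of these as a subset, so there are no further candidate keys.

L; Q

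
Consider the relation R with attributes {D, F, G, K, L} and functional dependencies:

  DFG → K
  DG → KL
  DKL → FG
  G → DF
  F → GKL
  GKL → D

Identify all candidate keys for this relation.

(F), (G), (D, K, L)

{F}⁺: F→GKL adds G, K, L; GKL→D adds D → {D, F, G, K, L}.
{G}⁺: G→DF adds D, F; F→GKL adds K, L → {D, F, G, K, L}.
{D, K, L}⁺: DKL→FG adds F, G → {D, F, G, K, L}. Minimal: {K, L}⁺ = {K, L}; {D, L}⁺ = {D, L}; {D, K}⁺ = {D, K} — none reach the full schema.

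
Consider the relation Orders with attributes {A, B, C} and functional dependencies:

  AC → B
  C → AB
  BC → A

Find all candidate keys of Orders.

Attribute C never appears on the right-hand side of any dependency, so C must belong to every candidate key.
{C}⁺ = {A, B, C}, which is all of the schema, so {C} is the only candidate key.

{C}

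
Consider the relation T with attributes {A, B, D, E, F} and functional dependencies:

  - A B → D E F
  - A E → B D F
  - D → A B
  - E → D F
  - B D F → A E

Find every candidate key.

(D); (E); (A, B)

{D}⁺: D→AB adds A, B; AB→DEF adds E, F → {A, B, D, E, F}.
{E}⁺: E→DF adds D, F; D→AB adds A, B → {A, B, D, E, F}.
{A, B}⁺: AB→DEF adds D, E, F → {A, B, D, E, F}. Minimal: {B}⁺ = {B}; {A}⁺ = {A} — none reach the full schema.
Any other superkey contains one of these as a subset, so there are no further candidate keys.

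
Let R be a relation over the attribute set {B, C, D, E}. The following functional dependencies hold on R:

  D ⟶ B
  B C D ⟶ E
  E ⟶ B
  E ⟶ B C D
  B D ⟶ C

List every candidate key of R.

{D}⁺: D→B adds B; BD→C adds C; BCD→E adds E → {B, C, D, E}.
{E}⁺: E→B adds B; E→BCD adds C, D → {B, C, D, E}.
Any other superkey contains one of these as a subset, so there are no further candidate keys.

D; E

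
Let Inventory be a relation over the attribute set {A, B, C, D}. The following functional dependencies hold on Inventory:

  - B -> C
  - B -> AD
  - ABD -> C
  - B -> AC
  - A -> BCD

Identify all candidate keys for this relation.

A, B

{A}⁺: A→BCD adds B, C, D → {A, B, C, D}.
{B}⁺: B→C adds C; B→AD adds A, D → {A, B, C, D}.
Any other superkey contains one of these as a subset, so there are no further candidate keys.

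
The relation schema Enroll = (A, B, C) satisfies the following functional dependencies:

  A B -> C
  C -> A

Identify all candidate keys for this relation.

(A, B), (B, C)

Attribute B never appears on the right-hand side of any dependency, so B must belong to every candidate key.
{B}⁺ = {B}, which is not all of the schema, so we must add further attributes.
{A, B}⁺: AB→C adds C → {A, B, C}. Minimal: {B}⁺ = {B}; {A}⁺ = {A} — none reach the full schema.
{B, C}⁺: C→A adds A → {A, B, C}. Minimal: {C}⁺ = {A, C}; {B}⁺ = {B} — none reach the full schema.
Any other superkey contains one of these as a subset, so there are no further candidate keys.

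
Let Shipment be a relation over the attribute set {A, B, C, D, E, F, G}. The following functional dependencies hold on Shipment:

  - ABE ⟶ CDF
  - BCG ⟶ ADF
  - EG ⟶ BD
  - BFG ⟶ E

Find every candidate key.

AEG; BCG; CEG; ABFG

Attribute G never appears on the right-hand side of any dependency, so G must belong to every candidate key.
{G}⁺ = {G}, which is not all of the schema, so we must add further attributes.
{A, E, G}⁺: EG→BD adds B, D; ABE→CDF adds C, F → {A, B, C, D, E, F, G}. Minimal: {E, G}⁺ = {B, D, E, G}; {A, G}⁺ = {A, G}; {A, E}⁺ = {A, E} — none reach the full schema.
{B, C, G}⁺: BCG→ADF adds A, D, F; BFG→E adds E → {A, B, C, D, E, F, G}. Minimal: {C, G}⁺ = {C, G}; {B, G}⁺ = {B, G}; {B, C}⁺ = {B, C} — none reach the full schema.
{C, E, G}⁺: EG→BD adds B, D; BCG→ADF adds A, F → {A, B, C, D, E, F, G}. Minimal: {E, G}⁺ = {B, D, E, G}; {C, G}⁺ = {C, G}; {C, E}⁺ = {C, E} — none reach the full schema.
{A, B, F, G}⁺: BFG→E adds E; ABE→CDF adds C, D → {A, B, C, D, E, F, G}. Minimal: {B, F, G}⁺ = {B, D, E, F, G}; {A, F, G}⁺ = {A, F, G}; {A, B, G}⁺ = {A, B, G}; … — none reach the full schema.
Any other superkey contains one of these as a subset, so there are no further candidate keys.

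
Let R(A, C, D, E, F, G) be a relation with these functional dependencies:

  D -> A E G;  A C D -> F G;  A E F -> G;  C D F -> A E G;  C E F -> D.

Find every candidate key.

CD, CEF

Attribute C never appears on the right-hand side of any dependency, so C must belong to every candidate key.
{C}⁺ = {C}, which is not all of the schema, so we must add further attributes.
{C, D}⁺: D→AEG adds A, E, G; ACD→FG adds F → {A, C, D, E, F, G}. Minimal: {D}⁺ = {A, D, E, G}; {C}⁺ = {C} — none reach the full schema.
{C, E, F}⁺: CEF→D adds D; D→AEG adds A, G → {A, C, D, E, F, G}. Minimal: {E, F}⁺ = {E, F}; {C, F}⁺ = {C, F}; {C, E}⁺ = {C, E} — none reach the full schema.
Any other superkey contains one of these as a subset, so there are no further candidate keys.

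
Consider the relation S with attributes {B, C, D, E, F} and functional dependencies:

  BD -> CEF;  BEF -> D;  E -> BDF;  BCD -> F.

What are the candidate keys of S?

{E}⁺: E→BDF adds B, D, F; BD→CEF adds C → {B, C, D, E, F}.
{B, D}⁺: BD→CEF adds C, E, F → {B, C, D, E, F}. Minimal: {D}⁺ = {D}; {B}⁺ = {B} — none reach the full schema.
Any other superkey contains one of these as a subset, so there are no further candidate keys.

(E); (B, D)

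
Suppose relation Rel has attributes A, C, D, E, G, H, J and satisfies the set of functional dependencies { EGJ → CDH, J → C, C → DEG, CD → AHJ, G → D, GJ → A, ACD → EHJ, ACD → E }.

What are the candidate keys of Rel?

{C}⁺: C→DEG adds D, E, G; CD→AHJ adds A, H, J → {A, C, D, E, G, H, J}.
{J}⁺: J→C adds C; C→DEG adds D, E, G; CD→AHJ adds A, H → {A, C, D, E, G, H, J}.
Any other superkey contains one of these as a subset, so there are no further candidate keys.

C, J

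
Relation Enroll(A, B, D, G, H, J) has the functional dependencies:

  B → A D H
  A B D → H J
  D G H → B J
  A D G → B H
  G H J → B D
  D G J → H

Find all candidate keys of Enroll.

{B, G}, {A, D, G}, {D, G, H}, {D, G, J}, {G, H, J}

Attribute G never appears on the right-hand side of any dependency, so G must belong to every candidate key.
{G}⁺ = {G}, which is not all of the schema, so we must add further attributes.
{B, G}⁺: B→ADH adds A, D, H; ABD→HJ adds J → {A, B, D, G, H, J}. Minimal: {G}⁺ = {G}; {B}⁺ = {A, B, D, H, J} — none reach the full schema.
{A, D, G}⁺: ADG→BH adds B, H; ABD→HJ adds J → {A, B, D, G, H, J}. Minimal: {D, G}⁺ = {D, G}; {A, G}⁺ = {A, G}; {A, D}⁺ = {A, D} — none reach the full schema.
{D, G, H}⁺: DGH→BJ adds B, J; B→ADH adds A → {A, B, D, G, H, J}. Minimal: {G, H}⁺ = {G, H}; {D, H}⁺ = {D, H}; {D, G}⁺ = {D, G} — none reach the full schema.
{D, G, J}⁺: DGJ→H adds H; DGH→BJ adds B; B→ADH adds A → {A, B, D, G, H, J}. Minimal: {G, J}⁺ = {G, J}; {D, J}⁺ = {D, J}; {D, G}⁺ = {D, G} — none reach the full schema.
{G, H, J}⁺: GHJ→BD adds B, D; B→ADH adds A → {A, B, D, G, H, J}. Minimal: {H, J}⁺ = {H, J}; {G, J}⁺ = {G, J}; {G, H}⁺ = {G, H} — none reach the full schema.
Any other superkey contains one of these as a subset, so there are no further candidate keys.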